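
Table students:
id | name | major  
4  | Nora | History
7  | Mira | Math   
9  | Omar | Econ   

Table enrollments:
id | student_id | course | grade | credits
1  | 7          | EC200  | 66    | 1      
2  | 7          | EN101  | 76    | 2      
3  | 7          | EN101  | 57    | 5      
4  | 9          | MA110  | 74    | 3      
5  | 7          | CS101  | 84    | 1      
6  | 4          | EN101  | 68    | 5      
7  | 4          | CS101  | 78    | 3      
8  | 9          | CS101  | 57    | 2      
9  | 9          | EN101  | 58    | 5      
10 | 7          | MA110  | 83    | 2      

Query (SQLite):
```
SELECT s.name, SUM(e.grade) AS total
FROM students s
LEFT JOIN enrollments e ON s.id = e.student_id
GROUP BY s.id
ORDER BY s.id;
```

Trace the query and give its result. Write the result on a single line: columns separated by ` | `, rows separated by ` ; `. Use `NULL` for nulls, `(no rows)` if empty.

LEFT JOIN keeps every students row; unmatched ones get NULL for enrollments columns.
Group by students.id and compute SUM(e.grade). SUM over an all-NULL group is NULL.
  4: ids {6, 7} → SUM(e.grade)=146
  7: ids {1, 2, 3, 5, 10} → SUM(e.grade)=366
  9: ids {4, 8, 9} → SUM(e.grade)=189

Nora | 146 ; Mira | 366 ; Omar | 189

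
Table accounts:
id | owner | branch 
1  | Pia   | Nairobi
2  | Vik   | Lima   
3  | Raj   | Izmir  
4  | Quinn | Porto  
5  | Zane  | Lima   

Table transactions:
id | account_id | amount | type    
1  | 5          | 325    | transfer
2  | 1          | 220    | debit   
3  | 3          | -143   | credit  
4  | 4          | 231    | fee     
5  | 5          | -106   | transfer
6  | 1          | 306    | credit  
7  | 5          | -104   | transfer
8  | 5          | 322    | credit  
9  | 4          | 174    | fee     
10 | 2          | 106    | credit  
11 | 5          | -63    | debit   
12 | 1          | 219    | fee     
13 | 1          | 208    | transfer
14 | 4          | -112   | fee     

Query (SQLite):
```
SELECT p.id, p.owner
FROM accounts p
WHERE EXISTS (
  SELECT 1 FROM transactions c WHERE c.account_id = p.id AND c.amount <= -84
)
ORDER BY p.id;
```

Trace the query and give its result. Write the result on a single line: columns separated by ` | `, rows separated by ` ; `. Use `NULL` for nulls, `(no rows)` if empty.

For each accounts row, check whether any transactions with matching account_id has amount <= -84.
Keep rows where that is true.

3 | Raj ; 4 | Quinn ; 5 | Zane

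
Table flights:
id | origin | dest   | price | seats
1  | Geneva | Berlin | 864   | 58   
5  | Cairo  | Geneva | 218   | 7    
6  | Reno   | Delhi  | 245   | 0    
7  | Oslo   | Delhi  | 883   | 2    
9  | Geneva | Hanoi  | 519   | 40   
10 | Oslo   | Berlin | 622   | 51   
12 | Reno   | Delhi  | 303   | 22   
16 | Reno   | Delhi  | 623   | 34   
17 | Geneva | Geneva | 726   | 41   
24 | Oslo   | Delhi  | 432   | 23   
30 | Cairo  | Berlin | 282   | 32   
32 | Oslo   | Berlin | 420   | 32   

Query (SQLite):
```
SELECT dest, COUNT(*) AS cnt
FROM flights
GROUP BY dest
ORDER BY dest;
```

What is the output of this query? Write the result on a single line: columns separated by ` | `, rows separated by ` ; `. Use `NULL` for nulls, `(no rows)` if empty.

Berlin | 4 ; Delhi | 5 ; Geneva | 2 ; Hanoi | 1

Partition flights by dest; compute COUNT(*) within each group.
  Berlin: ids {1, 10, 30, 32} → COUNT(*)=4
  Delhi: ids {6, 7, 12, 16, 24} → COUNT(*)=5
  Geneva: ids {5, 17} → COUNT(*)=2
  Hanoi: ids {9} → COUNT(*)=1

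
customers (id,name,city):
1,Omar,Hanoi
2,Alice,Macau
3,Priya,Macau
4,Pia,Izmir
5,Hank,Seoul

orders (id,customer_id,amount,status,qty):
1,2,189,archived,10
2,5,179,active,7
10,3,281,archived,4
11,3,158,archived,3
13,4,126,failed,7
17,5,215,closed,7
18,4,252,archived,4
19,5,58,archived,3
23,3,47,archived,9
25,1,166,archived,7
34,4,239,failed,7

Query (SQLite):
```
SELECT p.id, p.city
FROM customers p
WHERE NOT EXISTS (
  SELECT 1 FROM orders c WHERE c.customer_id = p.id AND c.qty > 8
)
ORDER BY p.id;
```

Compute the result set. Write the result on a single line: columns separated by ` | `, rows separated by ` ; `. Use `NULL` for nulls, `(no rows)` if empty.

For each customers row, check whether any orders with matching customer_id has qty > 8.
Keep rows where that is false.

1 | Hanoi ; 4 | Izmir ; 5 | Seoul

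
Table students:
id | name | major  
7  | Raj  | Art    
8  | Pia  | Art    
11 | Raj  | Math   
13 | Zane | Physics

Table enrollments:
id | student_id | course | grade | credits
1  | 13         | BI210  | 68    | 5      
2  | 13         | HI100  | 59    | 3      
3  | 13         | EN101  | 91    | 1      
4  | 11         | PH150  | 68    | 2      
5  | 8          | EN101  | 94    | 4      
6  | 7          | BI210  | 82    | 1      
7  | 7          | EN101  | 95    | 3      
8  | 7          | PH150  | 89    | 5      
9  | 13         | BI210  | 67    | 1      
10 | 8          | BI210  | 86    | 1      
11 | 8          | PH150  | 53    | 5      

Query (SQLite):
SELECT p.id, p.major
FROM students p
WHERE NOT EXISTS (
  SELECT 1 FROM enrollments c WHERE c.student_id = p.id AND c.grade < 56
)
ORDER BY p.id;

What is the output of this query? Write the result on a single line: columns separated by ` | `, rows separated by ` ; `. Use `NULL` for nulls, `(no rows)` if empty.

For each students row, check whether any enrollments with matching student_id has grade < 56.
Keep rows where that is false.

7 | Art ; 11 | Math ; 13 | Physics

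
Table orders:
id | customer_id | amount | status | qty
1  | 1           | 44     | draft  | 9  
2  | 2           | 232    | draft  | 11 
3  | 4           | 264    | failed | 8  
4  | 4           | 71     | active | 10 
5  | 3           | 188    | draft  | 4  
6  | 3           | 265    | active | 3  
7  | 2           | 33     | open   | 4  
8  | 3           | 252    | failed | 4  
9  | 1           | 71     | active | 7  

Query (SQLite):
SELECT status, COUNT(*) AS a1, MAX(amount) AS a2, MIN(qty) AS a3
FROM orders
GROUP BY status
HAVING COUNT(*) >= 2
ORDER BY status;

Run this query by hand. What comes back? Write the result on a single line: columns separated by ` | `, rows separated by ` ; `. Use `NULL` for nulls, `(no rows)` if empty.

active | 3 | 265 | 3 ; draft | 3 | 232 | 4 ; failed | 2 | 264 | 4

Group orders by status.
Per group compute: COUNT(*), MAX(amount), MIN(qty).
HAVING: drop groups with fewer than 2 rows.
  active: ids {4, 6, 9} → COUNT(*)=3, MAX(amount)=265, MIN(qty)=3
  draft: ids {1, 2, 5} → COUNT(*)=3, MAX(amount)=232, MIN(qty)=4
  failed: ids {3, 8} → COUNT(*)=2, MAX(amount)=264, MIN(qty)=4
  open: ids {7} → COUNT(*)=1, MAX(amount)=33, MIN(qty)=4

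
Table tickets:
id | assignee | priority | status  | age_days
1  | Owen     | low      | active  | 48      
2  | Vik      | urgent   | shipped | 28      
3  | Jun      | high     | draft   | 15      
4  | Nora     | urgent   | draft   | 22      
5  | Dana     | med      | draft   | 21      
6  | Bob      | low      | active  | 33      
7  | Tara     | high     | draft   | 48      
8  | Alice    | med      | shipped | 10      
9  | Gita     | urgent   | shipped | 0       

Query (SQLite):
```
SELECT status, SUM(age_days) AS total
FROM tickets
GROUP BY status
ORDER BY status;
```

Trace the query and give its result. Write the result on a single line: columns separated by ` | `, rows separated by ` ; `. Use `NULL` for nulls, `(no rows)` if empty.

Partition tickets by status; compute SUM(age_days) within each group.
  active: ids {1, 6} → SUM(age_days)=81
  draft: ids {3, 4, 5, 7} → SUM(age_days)=106
  shipped: ids {2, 8, 9} → SUM(age_days)=38

active | 81 ; draft | 106 ; shipped | 38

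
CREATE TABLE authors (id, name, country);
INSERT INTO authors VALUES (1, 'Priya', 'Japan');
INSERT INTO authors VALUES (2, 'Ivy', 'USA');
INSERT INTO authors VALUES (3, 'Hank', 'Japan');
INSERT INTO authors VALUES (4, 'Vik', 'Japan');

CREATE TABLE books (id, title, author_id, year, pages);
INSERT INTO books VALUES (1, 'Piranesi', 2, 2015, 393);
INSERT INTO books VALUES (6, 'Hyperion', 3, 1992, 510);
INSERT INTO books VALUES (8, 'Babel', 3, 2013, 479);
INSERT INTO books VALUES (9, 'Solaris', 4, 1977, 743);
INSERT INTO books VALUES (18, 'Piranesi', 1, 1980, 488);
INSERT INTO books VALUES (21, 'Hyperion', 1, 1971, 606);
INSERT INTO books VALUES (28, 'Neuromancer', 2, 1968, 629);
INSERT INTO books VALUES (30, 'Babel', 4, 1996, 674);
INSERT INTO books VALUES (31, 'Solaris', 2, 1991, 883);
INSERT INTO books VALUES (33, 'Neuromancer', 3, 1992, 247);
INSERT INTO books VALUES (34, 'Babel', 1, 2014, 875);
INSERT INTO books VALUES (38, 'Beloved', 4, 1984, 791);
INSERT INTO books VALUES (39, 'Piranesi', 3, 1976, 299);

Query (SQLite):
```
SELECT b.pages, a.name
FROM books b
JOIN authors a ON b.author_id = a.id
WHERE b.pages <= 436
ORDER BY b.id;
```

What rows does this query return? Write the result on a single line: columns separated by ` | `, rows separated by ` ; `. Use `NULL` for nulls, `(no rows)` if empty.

393 | Ivy ; 247 | Hank ; 299 | Hank

Each books row matches the authors row where author_id = authors.id.
Then keep rows with b.pages <= 436.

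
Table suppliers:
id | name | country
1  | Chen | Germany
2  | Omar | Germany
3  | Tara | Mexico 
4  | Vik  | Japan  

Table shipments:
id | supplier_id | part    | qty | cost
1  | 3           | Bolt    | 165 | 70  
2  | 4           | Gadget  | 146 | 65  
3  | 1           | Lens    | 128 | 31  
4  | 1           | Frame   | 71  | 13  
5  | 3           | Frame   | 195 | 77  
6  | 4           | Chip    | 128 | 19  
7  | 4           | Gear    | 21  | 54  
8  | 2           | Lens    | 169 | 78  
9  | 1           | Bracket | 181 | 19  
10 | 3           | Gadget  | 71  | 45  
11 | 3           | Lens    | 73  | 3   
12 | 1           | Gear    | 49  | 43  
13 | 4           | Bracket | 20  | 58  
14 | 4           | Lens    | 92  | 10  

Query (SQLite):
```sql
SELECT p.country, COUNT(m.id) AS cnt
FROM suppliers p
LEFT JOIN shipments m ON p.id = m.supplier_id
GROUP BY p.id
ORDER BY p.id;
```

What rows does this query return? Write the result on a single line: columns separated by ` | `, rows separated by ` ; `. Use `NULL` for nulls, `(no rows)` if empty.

Germany | 4 ; Germany | 1 ; Mexico | 4 ; Japan | 5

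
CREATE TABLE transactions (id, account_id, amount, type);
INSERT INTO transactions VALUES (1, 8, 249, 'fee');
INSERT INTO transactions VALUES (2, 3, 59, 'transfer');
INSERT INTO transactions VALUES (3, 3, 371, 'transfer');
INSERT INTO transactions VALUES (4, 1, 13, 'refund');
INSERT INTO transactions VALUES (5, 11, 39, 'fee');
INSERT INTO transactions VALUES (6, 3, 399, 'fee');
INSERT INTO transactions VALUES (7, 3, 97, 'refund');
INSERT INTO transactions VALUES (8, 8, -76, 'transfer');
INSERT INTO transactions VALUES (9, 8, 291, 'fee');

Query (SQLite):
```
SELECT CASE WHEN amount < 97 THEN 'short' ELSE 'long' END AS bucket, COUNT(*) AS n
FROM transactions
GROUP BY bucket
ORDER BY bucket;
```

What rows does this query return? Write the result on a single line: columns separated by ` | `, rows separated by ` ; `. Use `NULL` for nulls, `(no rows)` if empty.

Bucket rows by amount < 97 → 'short' else 'long'; count each bucket.

long | 5 ; short | 4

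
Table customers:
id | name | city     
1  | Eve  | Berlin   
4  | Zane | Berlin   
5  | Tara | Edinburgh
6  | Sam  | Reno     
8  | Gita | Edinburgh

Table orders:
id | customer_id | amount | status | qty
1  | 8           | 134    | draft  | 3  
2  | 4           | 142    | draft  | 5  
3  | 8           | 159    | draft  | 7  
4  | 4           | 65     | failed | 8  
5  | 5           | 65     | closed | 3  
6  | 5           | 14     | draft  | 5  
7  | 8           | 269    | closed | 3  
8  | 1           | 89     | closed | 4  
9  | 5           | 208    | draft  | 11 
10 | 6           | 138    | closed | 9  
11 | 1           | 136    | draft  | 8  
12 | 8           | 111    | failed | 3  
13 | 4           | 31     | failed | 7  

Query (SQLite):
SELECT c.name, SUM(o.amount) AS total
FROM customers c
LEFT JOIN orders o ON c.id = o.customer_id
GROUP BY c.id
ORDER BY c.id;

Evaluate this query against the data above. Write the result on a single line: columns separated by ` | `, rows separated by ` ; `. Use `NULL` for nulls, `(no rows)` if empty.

Eve | 225 ; Zane | 238 ; Tara | 287 ; Sam | 138 ; Gita | 673

LEFT JOIN keeps every customers row; unmatched ones get NULL for orders columns.
Group by customers.id and compute SUM(o.amount). SUM over an all-NULL group is NULL.
  1: ids {8, 11} → SUM(o.amount)=225
  4: ids {2, 4, 13} → SUM(o.amount)=238
  5: ids {5, 6, 9} → SUM(o.amount)=287
  6: ids {10} → SUM(o.amount)=138
  8: ids {1, 3, 7, 12} → SUM(o.amount)=673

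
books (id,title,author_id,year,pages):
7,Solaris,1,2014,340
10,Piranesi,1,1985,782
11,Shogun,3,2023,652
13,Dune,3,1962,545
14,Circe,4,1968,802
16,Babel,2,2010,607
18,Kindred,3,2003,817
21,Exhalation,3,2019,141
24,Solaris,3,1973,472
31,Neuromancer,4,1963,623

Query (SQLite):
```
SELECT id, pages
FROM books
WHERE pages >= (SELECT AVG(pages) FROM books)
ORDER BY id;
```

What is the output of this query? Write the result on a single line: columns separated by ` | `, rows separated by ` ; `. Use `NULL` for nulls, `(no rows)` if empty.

Scalar subquery: AVG(pages) over all books rows = 578.1.
Keep rows where pages >= that value.

10 | 782 ; 11 | 652 ; 14 | 802 ; 16 | 607 ; 18 | 817 ; 31 | 623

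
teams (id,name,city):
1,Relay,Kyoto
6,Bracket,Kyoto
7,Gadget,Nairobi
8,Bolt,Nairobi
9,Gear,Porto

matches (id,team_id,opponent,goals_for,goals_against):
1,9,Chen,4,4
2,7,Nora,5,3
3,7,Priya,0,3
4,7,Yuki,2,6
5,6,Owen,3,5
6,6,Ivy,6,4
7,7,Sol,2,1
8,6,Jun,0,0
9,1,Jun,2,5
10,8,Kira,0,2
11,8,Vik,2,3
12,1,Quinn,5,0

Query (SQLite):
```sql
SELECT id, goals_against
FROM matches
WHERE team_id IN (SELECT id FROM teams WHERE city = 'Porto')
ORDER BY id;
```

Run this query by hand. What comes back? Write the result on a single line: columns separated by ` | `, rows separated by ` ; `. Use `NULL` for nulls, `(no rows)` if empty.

Inner query: teams.id where city = 'Porto'.
Outer: keep matches rows whose team_id is in that set.
Inner query → {9}

1 | 4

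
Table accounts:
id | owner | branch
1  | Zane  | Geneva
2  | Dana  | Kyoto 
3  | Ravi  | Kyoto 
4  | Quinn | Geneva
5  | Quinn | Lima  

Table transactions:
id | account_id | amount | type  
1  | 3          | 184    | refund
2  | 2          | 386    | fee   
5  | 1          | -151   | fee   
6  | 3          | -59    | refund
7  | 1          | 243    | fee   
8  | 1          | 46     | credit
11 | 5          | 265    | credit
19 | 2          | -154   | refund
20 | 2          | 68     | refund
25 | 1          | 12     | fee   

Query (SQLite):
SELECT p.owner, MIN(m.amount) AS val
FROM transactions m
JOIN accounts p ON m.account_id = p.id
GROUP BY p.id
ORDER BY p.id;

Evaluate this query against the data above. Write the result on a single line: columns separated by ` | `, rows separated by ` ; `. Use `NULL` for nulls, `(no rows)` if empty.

Zane | -151 ; Dana | -154 ; Ravi | -59 ; Quinn | 265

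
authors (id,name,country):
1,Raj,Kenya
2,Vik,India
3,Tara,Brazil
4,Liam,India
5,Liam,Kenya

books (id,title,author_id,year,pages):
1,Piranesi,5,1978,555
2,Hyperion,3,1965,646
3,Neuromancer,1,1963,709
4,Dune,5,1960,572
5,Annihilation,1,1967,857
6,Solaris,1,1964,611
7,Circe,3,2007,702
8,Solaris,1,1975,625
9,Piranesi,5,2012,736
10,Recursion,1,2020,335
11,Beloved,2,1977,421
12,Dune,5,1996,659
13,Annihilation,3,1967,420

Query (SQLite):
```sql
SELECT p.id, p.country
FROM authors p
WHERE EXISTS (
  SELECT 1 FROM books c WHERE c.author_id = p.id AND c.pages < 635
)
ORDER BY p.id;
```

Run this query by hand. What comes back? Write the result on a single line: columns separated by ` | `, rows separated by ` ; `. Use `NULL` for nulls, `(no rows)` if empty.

1 | Kenya ; 2 | India ; 3 | Brazil ; 5 | Kenya

For each authors row, check whether any books with matching author_id has pages < 635.
Keep rows where that is true.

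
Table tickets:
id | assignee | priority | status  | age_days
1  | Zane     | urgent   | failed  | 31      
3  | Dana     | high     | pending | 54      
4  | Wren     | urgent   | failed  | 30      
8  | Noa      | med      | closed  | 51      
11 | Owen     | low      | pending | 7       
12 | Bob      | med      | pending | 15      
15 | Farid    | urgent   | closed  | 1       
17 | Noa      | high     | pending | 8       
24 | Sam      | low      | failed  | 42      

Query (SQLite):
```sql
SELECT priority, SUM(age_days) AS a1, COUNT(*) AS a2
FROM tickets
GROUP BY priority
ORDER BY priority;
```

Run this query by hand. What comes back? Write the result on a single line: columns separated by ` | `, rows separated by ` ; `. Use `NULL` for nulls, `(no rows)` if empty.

Group tickets by priority.
Per group compute: SUM(age_days), COUNT(*).
  high: ids {3, 17} → SUM(age_days)=62, COUNT(*)=2
  low: ids {11, 24} → SUM(age_days)=49, COUNT(*)=2
  med: ids {8, 12} → SUM(age_days)=66, COUNT(*)=2
  urgent: ids {1, 4, 15} → SUM(age_days)=62, COUNT(*)=3

high | 62 | 2 ; low | 49 | 2 ; med | 66 | 2 ; urgent | 62 | 3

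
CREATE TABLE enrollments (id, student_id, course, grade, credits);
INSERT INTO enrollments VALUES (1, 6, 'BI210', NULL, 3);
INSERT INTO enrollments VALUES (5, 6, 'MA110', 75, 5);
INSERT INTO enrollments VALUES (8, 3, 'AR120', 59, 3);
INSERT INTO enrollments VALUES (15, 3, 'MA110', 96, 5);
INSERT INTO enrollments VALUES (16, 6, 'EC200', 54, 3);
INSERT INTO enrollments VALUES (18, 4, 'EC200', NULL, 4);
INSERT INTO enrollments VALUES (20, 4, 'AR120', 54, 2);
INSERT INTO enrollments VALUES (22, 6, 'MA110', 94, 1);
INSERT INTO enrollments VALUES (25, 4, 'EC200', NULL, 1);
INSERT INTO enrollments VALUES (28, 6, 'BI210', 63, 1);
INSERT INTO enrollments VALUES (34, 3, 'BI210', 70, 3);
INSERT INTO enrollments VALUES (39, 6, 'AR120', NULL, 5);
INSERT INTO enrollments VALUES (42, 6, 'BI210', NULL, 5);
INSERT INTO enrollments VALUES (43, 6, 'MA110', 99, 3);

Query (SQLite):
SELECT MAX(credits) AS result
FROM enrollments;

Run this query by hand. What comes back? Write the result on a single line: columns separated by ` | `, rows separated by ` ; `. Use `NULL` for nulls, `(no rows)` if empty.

5

All credits values: [3, 5, 3, 5, 3, 4, 2, 1, 1, 1, 3, 5, 5, 3].
MAX of non-NULL values = 5.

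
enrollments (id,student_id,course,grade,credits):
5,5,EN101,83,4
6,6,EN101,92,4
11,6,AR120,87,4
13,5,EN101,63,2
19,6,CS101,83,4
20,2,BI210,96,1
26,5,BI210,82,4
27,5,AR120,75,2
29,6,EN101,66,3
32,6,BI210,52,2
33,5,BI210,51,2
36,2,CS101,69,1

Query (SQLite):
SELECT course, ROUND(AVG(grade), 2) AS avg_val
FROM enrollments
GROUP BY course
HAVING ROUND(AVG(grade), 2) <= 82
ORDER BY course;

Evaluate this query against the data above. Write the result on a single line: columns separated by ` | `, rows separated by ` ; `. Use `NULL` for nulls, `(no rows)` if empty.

Partition enrollments by course; compute ROUND(AVG(grade), 2) within each group.
HAVING: keep groups where ROUND(AVG(grade), 2) <= 82.
  AR120: ids {11, 27} → ROUND(AVG(grade), 2)=81
  BI210: ids {20, 26, 32, 33} → ROUND(AVG(grade), 2)=70.25
  CS101: ids {19, 36} → ROUND(AVG(grade), 2)=76
  EN101: ids {5, 6, 13, 29} → ROUND(AVG(grade), 2)=76

AR120 | 81 ; BI210 | 70.25 ; CS101 | 76 ; EN101 | 76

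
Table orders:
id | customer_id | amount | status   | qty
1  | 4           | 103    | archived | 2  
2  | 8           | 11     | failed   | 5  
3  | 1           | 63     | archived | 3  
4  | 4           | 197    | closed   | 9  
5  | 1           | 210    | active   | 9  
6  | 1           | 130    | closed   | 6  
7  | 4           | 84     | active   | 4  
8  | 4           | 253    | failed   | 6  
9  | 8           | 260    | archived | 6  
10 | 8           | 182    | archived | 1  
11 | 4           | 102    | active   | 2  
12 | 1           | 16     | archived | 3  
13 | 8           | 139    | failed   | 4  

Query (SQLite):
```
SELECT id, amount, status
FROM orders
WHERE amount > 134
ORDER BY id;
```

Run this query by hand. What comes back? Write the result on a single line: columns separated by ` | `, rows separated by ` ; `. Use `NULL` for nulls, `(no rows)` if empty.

4 | 197 | closed ; 5 | 210 | active ; 8 | 253 | failed ; 9 | 260 | archived ; 10 | 182 | archived ; 13 | 139 | failed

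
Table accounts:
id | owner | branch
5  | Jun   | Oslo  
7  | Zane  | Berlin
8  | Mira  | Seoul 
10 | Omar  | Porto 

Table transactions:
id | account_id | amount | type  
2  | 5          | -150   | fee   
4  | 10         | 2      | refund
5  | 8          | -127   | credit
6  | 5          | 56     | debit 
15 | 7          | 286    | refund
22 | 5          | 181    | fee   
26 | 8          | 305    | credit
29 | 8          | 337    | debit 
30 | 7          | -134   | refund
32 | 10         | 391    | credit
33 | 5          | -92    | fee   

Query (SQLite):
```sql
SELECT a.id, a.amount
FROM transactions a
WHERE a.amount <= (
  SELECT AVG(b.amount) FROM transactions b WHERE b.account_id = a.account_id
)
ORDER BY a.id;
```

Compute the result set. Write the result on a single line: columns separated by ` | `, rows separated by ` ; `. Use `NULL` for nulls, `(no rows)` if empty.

For each transactions row a, compute AVG(amount) over rows sharing a.account_id.
Keep row a if a.amount <= that per-group AVG.
  account_id=5: AVG(amount) = -1.25
  account_id=7: AVG(amount) = 76.0
  account_id=8: AVG(amount) = 171.666667
  account_id=10: AVG(amount) = 196.5

2 | -150 ; 4 | 2 ; 5 | -127 ; 30 | -134 ; 33 | -92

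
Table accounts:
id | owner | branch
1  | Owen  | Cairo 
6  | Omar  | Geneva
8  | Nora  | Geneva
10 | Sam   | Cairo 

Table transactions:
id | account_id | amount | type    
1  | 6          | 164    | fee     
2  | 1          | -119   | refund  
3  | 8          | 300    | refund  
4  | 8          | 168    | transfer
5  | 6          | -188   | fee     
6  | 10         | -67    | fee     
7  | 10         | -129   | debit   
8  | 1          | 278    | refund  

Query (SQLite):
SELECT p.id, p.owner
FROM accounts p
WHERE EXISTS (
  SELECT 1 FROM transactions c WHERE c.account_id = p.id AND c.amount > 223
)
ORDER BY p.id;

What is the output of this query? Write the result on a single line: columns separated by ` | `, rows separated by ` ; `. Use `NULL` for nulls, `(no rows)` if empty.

1 | Owen ; 8 | Nora

For each accounts row, check whether any transactions with matching account_id has amount > 223.
Keep rows where that is true.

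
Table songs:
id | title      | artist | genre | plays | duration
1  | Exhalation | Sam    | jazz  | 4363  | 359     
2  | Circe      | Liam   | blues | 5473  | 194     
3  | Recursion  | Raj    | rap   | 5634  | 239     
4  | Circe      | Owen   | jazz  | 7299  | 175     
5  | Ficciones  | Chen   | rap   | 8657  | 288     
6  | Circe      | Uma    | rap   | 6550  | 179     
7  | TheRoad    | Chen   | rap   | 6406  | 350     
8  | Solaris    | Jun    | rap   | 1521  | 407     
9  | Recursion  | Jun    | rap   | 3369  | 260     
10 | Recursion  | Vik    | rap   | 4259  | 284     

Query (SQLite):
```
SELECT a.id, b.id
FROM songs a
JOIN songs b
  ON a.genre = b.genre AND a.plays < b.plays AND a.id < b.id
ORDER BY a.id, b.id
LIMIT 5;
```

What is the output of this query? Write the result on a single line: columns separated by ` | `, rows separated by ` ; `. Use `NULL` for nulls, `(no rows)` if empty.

1 | 4 ; 3 | 5 ; 3 | 6 ; 3 | 7 ; 8 | 9

Pairs (a,b) with same genre, a.plays < b.plays, a.id < b.id.
genre groups: blues:{2} jazz:{1,4} rap:{3,5,6,7,8,9,10}
Ordered by (a.id, b.id); first 5.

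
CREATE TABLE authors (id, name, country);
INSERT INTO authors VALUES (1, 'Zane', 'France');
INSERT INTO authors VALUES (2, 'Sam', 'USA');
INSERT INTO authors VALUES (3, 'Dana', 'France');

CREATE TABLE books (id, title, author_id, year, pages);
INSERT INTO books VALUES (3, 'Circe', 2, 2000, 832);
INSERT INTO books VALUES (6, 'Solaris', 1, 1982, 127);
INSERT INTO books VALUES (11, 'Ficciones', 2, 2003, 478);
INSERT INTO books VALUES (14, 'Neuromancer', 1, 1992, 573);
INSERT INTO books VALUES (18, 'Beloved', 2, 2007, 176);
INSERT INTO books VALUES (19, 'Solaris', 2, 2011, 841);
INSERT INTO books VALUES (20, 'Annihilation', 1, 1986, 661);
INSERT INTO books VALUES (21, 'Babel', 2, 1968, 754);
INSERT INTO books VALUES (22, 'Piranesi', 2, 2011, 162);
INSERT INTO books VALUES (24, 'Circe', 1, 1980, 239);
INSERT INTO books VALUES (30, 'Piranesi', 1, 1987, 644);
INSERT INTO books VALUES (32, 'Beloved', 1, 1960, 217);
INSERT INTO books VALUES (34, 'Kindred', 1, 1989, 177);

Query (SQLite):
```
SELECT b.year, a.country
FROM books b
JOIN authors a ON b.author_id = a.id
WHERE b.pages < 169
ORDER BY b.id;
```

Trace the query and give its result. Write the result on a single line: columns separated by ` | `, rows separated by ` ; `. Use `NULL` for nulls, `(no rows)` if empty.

1982 | France ; 2011 | USA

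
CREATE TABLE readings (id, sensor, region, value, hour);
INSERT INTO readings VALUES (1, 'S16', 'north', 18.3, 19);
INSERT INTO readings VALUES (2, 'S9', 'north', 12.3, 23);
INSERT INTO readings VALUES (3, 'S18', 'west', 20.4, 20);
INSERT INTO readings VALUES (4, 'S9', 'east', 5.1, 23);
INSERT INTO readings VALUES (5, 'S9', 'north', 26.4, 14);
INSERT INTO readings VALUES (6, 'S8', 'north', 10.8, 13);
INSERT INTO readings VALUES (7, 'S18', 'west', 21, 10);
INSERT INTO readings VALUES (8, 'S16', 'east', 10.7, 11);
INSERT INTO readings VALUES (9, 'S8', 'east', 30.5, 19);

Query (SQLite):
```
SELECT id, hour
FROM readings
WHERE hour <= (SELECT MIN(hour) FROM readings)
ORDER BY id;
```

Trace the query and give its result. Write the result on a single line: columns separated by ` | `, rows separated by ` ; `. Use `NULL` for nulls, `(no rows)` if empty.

Scalar subquery: MIN(hour) over all readings rows = 10.
Keep rows where hour <= that value.

7 | 10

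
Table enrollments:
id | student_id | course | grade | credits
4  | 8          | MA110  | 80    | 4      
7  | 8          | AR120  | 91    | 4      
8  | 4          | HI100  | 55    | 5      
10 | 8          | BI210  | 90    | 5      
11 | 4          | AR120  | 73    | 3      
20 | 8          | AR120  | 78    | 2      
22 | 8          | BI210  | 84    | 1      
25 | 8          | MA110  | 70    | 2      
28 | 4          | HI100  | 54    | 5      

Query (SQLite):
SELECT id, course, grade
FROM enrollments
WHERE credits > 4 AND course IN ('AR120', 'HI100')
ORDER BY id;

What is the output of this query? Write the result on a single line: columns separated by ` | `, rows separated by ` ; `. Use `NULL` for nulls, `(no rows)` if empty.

8 | HI100 | 55 ; 28 | HI100 | 54

credits > 4: ids {8, 10, 28}
course IN ('AR120', 'HI100'): ids {7, 8, 11, 20, 28}
Combine with AND.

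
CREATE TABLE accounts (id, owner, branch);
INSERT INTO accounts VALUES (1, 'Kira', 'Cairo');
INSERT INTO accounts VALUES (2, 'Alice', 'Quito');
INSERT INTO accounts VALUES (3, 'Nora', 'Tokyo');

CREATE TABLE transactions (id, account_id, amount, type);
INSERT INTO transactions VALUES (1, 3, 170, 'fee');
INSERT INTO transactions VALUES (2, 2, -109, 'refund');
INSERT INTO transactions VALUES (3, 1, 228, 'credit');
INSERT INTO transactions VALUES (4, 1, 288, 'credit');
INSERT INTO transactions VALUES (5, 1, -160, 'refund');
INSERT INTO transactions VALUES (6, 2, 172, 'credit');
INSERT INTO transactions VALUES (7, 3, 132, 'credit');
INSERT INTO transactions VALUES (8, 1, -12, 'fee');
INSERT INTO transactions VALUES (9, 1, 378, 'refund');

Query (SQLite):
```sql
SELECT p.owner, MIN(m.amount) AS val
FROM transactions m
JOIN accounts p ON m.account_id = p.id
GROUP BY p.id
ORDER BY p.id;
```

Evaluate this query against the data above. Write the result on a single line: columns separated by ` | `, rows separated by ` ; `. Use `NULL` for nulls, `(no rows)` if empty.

Join each transactions row to its accounts via account_id.
Group joined rows by accounts.id; compute MIN(m.amount) per group.
  1: ids {3, 4, 5, 8, 9} → MIN(m.amount)=-160
  2: ids {2, 6} → MIN(m.amount)=-109
  3: ids {1, 7} → MIN(m.amount)=132

Kira | -160 ; Alice | -109 ; Nora | 132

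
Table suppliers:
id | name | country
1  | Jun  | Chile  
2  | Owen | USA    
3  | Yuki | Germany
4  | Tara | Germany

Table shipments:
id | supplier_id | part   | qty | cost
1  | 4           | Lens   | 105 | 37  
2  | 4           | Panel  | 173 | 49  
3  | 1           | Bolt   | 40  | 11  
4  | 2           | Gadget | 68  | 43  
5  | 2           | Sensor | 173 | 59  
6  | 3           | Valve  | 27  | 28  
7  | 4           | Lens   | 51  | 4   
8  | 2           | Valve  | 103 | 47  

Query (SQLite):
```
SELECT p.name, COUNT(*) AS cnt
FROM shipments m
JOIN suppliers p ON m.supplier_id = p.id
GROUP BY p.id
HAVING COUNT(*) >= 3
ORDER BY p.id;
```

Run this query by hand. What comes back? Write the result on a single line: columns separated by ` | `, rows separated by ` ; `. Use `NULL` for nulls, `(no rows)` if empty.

Owen | 3 ; Tara | 3

Join each shipments row to its suppliers via supplier_id.
Group joined rows by suppliers.id; compute COUNT(*) per group.
HAVING: keep groups with count ≥ 3.
  1: ids {3} → COUNT(*)=1
  2: ids {4, 5, 8} → COUNT(*)=3
  3: ids {6} → COUNT(*)=1
  4: ids {1, 2, 7} → COUNT(*)=3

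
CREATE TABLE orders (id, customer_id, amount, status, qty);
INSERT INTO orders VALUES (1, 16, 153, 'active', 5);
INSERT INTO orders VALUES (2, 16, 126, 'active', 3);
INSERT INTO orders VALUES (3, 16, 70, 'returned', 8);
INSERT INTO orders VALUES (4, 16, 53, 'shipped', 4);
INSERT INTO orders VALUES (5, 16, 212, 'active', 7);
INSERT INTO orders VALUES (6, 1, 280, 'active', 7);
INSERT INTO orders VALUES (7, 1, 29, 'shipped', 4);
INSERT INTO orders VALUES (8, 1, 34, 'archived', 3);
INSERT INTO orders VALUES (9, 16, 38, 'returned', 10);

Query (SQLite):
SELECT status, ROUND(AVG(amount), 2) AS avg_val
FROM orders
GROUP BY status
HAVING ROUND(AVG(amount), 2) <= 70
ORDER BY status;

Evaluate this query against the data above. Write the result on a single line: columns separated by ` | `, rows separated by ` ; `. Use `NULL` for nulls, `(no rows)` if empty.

Partition orders by status; compute ROUND(AVG(amount), 2) within each group.
HAVING: keep groups where ROUND(AVG(amount), 2) <= 70.
  active: ids {1, 2, 5, 6} → ROUND(AVG(amount), 2)=192.75
  archived: ids {8} → ROUND(AVG(amount), 2)=34
  returned: ids {3, 9} → ROUND(AVG(amount), 2)=54
  shipped: ids {4, 7} → ROUND(AVG(amount), 2)=41

archived | 34 ; returned | 54 ; shipped | 41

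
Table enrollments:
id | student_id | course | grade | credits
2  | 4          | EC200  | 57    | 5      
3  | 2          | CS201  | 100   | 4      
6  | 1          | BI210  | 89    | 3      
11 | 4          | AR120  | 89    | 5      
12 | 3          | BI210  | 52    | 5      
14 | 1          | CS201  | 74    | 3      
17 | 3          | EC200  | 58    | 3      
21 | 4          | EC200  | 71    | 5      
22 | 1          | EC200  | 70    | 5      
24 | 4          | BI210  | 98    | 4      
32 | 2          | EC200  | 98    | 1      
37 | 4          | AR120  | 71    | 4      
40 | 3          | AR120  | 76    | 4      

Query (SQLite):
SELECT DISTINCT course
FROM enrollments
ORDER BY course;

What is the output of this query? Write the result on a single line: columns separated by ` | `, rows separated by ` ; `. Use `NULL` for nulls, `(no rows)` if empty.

Collect distinct course values from enrollments.

AR120 ; BI210 ; CS201 ; EC200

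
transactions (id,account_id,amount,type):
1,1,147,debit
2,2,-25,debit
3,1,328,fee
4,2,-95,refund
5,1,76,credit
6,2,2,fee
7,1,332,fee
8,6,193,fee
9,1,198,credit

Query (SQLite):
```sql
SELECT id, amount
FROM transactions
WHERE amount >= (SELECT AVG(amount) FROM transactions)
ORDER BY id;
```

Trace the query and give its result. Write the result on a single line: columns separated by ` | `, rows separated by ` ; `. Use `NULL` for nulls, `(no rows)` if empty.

Scalar subquery: AVG(amount) over all transactions rows = 128.444444 (≈; comparison uses full precision).
Keep rows where amount >= that value.

1 | 147 ; 3 | 328 ; 7 | 332 ; 8 | 193 ; 9 | 198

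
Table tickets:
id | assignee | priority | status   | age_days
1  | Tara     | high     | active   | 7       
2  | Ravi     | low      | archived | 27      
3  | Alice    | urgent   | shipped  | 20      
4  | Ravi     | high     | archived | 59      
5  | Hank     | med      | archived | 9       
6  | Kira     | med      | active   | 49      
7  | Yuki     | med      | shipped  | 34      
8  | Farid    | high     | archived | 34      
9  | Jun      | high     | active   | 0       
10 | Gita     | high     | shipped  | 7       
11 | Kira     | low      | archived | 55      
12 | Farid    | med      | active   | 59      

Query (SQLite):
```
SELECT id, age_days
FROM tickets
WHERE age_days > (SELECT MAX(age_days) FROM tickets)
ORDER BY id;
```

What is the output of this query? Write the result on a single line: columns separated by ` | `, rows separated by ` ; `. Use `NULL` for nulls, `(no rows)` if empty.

(no rows)

Scalar subquery: MAX(age_days) over all tickets rows = 59.
Keep rows where age_days > that value.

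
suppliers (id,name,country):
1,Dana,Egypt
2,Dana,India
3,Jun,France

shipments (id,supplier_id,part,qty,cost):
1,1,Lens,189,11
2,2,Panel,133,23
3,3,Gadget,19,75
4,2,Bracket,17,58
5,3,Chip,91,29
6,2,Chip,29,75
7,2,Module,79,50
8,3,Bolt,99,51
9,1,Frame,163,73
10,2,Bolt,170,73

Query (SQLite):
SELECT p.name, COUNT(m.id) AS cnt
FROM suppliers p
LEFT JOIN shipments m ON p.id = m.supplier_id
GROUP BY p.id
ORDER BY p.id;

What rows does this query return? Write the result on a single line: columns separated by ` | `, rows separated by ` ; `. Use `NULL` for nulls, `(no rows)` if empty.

Dana | 2 ; Dana | 5 ; Jun | 3

LEFT JOIN keeps every suppliers row; unmatched ones get NULL for shipments columns.
Group by suppliers.id and compute COUNT(m.id). COUNT(col) of an all-NULL group is 0.
  1: ids {1, 9} → COUNT(m.id)=2
  2: ids {2, 4, 6, 7, 10} → COUNT(m.id)=5
  3: ids {3, 5, 8} → COUNT(m.id)=3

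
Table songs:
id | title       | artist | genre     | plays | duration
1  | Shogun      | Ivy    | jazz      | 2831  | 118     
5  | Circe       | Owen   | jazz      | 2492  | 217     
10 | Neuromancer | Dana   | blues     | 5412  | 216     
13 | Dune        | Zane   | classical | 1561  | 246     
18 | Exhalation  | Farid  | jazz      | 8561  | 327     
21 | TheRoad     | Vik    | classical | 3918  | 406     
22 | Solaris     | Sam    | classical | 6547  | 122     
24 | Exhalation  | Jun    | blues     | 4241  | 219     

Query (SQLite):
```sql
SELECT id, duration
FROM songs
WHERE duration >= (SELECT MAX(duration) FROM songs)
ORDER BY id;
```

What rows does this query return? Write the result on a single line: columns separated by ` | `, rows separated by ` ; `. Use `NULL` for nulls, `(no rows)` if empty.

Scalar subquery: MAX(duration) over all songs rows = 406.
Keep rows where duration >= that value.

21 | 406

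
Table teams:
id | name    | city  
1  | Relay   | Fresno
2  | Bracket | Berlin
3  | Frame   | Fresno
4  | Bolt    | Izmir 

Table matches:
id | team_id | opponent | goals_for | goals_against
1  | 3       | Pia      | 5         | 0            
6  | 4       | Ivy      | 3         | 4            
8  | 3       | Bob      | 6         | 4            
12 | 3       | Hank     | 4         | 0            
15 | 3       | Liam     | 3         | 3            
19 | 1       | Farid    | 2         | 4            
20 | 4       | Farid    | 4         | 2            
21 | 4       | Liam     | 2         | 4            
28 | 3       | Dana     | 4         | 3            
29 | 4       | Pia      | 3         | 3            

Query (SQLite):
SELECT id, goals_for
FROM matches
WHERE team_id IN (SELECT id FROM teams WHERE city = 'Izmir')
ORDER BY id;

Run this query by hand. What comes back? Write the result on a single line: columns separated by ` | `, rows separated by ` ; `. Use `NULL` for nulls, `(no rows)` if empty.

6 | 3 ; 20 | 4 ; 21 | 2 ; 29 | 3

Inner query: teams.id where city = 'Izmir'.
Outer: keep matches rows whose team_id is in that set.
Inner query → {4}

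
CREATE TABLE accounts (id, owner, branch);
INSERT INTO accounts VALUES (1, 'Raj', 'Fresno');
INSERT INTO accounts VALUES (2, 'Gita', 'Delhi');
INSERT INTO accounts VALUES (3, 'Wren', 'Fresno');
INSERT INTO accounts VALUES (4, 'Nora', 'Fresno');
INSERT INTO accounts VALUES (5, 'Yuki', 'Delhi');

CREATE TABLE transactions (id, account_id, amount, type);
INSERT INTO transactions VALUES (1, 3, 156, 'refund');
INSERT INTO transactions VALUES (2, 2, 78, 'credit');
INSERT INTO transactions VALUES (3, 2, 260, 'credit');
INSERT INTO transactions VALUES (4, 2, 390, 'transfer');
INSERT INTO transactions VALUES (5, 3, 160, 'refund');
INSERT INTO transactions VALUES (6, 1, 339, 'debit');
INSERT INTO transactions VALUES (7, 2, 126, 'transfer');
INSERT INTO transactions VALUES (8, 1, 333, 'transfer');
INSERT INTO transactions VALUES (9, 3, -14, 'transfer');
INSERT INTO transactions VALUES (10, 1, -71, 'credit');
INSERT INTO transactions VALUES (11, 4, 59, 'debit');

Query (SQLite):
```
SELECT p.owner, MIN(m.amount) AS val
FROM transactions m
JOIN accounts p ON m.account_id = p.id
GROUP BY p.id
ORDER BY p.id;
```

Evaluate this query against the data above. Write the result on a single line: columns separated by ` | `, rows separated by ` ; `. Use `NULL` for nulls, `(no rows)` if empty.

Raj | -71 ; Gita | 78 ; Wren | -14 ; Nora | 59

Join each transactions row to its accounts via account_id.
Group joined rows by accounts.id; compute MIN(m.amount) per group.
  1: ids {6, 8, 10} → MIN(m.amount)=-71
  2: ids {2, 3, 4, 7} → MIN(m.amount)=78
  3: ids {1, 5, 9} → MIN(m.amount)=-14
  4: ids {11} → MIN(m.amount)=59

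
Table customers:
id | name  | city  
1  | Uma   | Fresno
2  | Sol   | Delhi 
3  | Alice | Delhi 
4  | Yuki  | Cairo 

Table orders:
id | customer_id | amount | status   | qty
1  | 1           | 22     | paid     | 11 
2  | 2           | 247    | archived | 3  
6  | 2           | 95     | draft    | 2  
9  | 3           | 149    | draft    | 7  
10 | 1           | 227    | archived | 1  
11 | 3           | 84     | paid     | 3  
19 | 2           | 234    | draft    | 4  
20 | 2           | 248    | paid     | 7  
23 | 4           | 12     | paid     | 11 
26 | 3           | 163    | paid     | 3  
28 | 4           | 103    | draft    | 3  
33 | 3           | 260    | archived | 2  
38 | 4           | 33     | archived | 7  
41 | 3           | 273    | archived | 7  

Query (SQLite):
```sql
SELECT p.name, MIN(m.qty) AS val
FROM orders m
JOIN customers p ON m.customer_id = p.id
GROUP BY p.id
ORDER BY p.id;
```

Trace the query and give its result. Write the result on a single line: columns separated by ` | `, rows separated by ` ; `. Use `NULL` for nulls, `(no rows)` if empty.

Uma | 1 ; Sol | 2 ; Alice | 2 ; Yuki | 3

Join each orders row to its customers via customer_id.
Group joined rows by customers.id; compute MIN(m.qty) per group.
  1: ids {1, 10} → MIN(m.qty)=1
  2: ids {2, 6, 19, 20} → MIN(m.qty)=2
  3: ids {9, 11, 26, 33, 41} → MIN(m.qty)=2
  4: ids {23, 28, 38} → MIN(m.qty)=3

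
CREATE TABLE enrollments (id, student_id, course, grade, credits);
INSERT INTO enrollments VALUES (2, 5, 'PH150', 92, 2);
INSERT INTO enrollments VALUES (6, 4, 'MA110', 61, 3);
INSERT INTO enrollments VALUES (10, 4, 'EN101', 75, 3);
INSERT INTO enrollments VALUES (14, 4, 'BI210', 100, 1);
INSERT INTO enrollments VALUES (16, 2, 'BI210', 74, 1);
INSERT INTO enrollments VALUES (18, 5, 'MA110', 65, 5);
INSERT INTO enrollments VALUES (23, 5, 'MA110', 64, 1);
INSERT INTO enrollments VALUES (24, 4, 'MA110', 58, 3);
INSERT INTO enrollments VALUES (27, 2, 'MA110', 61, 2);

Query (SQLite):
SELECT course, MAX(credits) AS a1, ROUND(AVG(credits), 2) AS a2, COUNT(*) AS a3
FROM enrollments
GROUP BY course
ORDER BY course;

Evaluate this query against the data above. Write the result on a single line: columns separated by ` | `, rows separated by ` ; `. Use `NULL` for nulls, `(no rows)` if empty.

Group enrollments by course.
Per group compute: MAX(credits), ROUND(AVG(credits), 2), COUNT(*).
  BI210: ids {14, 16} → MAX(credits)=1, ROUND(AVG(credits), 2)=1, COUNT(*)=2
  EN101: ids {10} → MAX(credits)=3, ROUND(AVG(credits), 2)=3, COUNT(*)=1
  MA110: ids {6, 18, 23, 24, 27} → MAX(credits)=5, ROUND(AVG(credits), 2)=2.8, COUNT(*)=5
  PH150: ids {2} → MAX(credits)=2, ROUND(AVG(credits), 2)=2, COUNT(*)=1

BI210 | 1 | 1 | 2 ; EN101 | 3 | 3 | 1 ; MA110 | 5 | 2.8 | 5 ; PH150 | 2 | 2 | 1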